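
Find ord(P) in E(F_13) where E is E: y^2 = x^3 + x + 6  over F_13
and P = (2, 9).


Compute successive multiples of P until we hit O:
  1P = (2, 9)
  2P = (9, 4)
  3P = (11, 3)
  4P = (12, 2)
  5P = (3, 6)
  6P = (4, 10)
  7P = (4, 3)
  8P = (3, 7)
  ... (continuing to 13P)
  13P = O

ord(P) = 13


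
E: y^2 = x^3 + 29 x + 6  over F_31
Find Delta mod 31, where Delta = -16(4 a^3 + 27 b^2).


4 a^3 + 27 b^2 = 4*29^3 + 27*6^2 = 97556 + 972 = 98528
Delta = -16 * (98528) = -1576448
Delta mod 31 = 26

Delta = 26 (mod 31)


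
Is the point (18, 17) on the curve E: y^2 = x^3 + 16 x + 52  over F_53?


Check whether y^2 = x^3 + 16 x + 52 (mod 53) for (x, y) = (18, 17).
LHS: y^2 = 17^2 mod 53 = 24
RHS: x^3 + 16 x + 52 = 18^3 + 16*18 + 52 mod 53 = 24
LHS = RHS

Yes, on the curve


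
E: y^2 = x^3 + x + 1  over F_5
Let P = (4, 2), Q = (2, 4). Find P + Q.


P != Q, so use the chord formula.
s = (y2 - y1) / (x2 - x1) = (2) / (3) mod 5 = 4
x3 = s^2 - x1 - x2 mod 5 = 4^2 - 4 - 2 = 0
y3 = s (x1 - x3) - y1 mod 5 = 4 * (4 - 0) - 2 = 4

P + Q = (0, 4)


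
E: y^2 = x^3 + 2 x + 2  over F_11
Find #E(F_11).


For each x in F_11, count y with y^2 = x^3 + 2 x + 2 mod 11:
  x = 1: RHS = 5, y in [4, 7]  -> 2 point(s)
  x = 2: RHS = 3, y in [5, 6]  -> 2 point(s)
  x = 5: RHS = 5, y in [4, 7]  -> 2 point(s)
  x = 9: RHS = 1, y in [1, 10]  -> 2 point(s)
Affine points: 8. Add the point at infinity: total = 9.

#E(F_11) = 9


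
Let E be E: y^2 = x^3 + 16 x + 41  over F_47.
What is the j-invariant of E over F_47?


Delta = -16(4 a^3 + 27 b^2) mod 47 = 27
-1728 * (4 a)^3 = -1728 * (4*16)^3 mod 47 = 40
j = 40 * 27^(-1) mod 47 = 45

j = 45 (mod 47)


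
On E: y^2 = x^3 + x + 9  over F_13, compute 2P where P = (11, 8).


Doubling: s = (3 x1^2 + a) / (2 y1)
s = (3*11^2 + 1) / (2*8) mod 13 = 0
x3 = s^2 - 2 x1 mod 13 = 0^2 - 2*11 = 4
y3 = s (x1 - x3) - y1 mod 13 = 0 * (11 - 4) - 8 = 5

2P = (4, 5)


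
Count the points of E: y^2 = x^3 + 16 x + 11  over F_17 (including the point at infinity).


For each x in F_17, count y with y^2 = x^3 + 16 x + 11 mod 17:
  x = 2: RHS = 0, y in [0]  -> 1 point(s)
  x = 3: RHS = 1, y in [1, 16]  -> 2 point(s)
  x = 6: RHS = 0, y in [0]  -> 1 point(s)
  x = 9: RHS = 0, y in [0]  -> 1 point(s)
  x = 10: RHS = 15, y in [7, 10]  -> 2 point(s)
  x = 13: RHS = 2, y in [6, 11]  -> 2 point(s)
  x = 14: RHS = 4, y in [2, 15]  -> 2 point(s)
Affine points: 11. Add the point at infinity: total = 12.

#E(F_17) = 12


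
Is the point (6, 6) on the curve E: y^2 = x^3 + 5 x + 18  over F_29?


Check whether y^2 = x^3 + 5 x + 18 (mod 29) for (x, y) = (6, 6).
LHS: y^2 = 6^2 mod 29 = 7
RHS: x^3 + 5 x + 18 = 6^3 + 5*6 + 18 mod 29 = 3
LHS != RHS

No, not on the curve


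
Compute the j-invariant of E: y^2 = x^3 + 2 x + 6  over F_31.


Delta = -16(4 a^3 + 27 b^2) mod 31 = 25
-1728 * (4 a)^3 = -1728 * (4*2)^3 mod 31 = 4
j = 4 * 25^(-1) mod 31 = 20

j = 20 (mod 31)


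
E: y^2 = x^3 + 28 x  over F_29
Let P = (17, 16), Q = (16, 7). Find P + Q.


P != Q, so use the chord formula.
s = (y2 - y1) / (x2 - x1) = (20) / (28) mod 29 = 9
x3 = s^2 - x1 - x2 mod 29 = 9^2 - 17 - 16 = 19
y3 = s (x1 - x3) - y1 mod 29 = 9 * (17 - 19) - 16 = 24

P + Q = (19, 24)


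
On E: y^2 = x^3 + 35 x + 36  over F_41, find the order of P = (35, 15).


Compute successive multiples of P until we hit O:
  1P = (35, 15)
  2P = (17, 38)
  3P = (31, 30)
  4P = (7, 3)
  5P = (36, 8)
  6P = (19, 37)
  7P = (19, 4)
  8P = (36, 33)
  ... (continuing to 13P)
  13P = O

ord(P) = 13


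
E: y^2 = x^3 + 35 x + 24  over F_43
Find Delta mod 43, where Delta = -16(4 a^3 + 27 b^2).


4 a^3 + 27 b^2 = 4*35^3 + 27*24^2 = 171500 + 15552 = 187052
Delta = -16 * (187052) = -2992832
Delta mod 43 = 11

Delta = 11 (mod 43)


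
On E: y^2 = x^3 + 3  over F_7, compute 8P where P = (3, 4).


k = 8 = 1000_2 (binary, LSB first: 0001)
Double-and-add from P = (3, 4):
  bit 0 = 0: acc unchanged = O
  bit 1 = 0: acc unchanged = O
  bit 2 = 0: acc unchanged = O
  bit 3 = 1: acc = O + (1, 5) = (1, 5)

8P = (1, 5)


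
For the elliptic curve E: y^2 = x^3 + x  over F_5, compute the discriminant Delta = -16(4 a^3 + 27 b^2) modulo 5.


4 a^3 + 27 b^2 = 4*1^3 + 27*0^2 = 4 + 0 = 4
Delta = -16 * (4) = -64
Delta mod 5 = 1

Delta = 1 (mod 5)


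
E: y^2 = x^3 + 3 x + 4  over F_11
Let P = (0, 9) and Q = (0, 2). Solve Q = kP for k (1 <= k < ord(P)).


Enumerate multiples of P until we hit Q = (0, 2):
  1P = (0, 9)
  2P = (4, 5)
  3P = (8, 10)
  4P = (8, 1)
  5P = (4, 6)
  6P = (0, 2)
Match found at i = 6.

k = 6


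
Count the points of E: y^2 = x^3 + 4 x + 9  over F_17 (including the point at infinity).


For each x in F_17, count y with y^2 = x^3 + 4 x + 9 mod 17:
  x = 0: RHS = 9, y in [3, 14]  -> 2 point(s)
  x = 2: RHS = 8, y in [5, 12]  -> 2 point(s)
  x = 4: RHS = 4, y in [2, 15]  -> 2 point(s)
  x = 5: RHS = 1, y in [1, 16]  -> 2 point(s)
  x = 8: RHS = 9, y in [3, 14]  -> 2 point(s)
  x = 9: RHS = 9, y in [3, 14]  -> 2 point(s)
  x = 12: RHS = 0, y in [0]  -> 1 point(s)
  x = 14: RHS = 4, y in [2, 15]  -> 2 point(s)
  x = 16: RHS = 4, y in [2, 15]  -> 2 point(s)
Affine points: 17. Add the point at infinity: total = 18.

#E(F_17) = 18


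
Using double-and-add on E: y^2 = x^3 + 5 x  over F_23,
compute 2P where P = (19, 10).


k = 2 = 10_2 (binary, LSB first: 01)
Double-and-add from P = (19, 10):
  bit 0 = 0: acc unchanged = O
  bit 1 = 1: acc = O + (16, 6) = (16, 6)

2P = (16, 6)


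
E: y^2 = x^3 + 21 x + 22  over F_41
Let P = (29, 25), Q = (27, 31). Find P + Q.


P != Q, so use the chord formula.
s = (y2 - y1) / (x2 - x1) = (6) / (39) mod 41 = 38
x3 = s^2 - x1 - x2 mod 41 = 38^2 - 29 - 27 = 35
y3 = s (x1 - x3) - y1 mod 41 = 38 * (29 - 35) - 25 = 34

P + Q = (35, 34)


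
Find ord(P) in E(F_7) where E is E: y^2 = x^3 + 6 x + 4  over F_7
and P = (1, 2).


Compute successive multiples of P until we hit O:
  1P = (1, 2)
  2P = (0, 2)
  3P = (6, 5)
  4P = (4, 6)
  5P = (3, 0)
  6P = (4, 1)
  7P = (6, 2)
  8P = (0, 5)
  ... (continuing to 10P)
  10P = O

ord(P) = 10


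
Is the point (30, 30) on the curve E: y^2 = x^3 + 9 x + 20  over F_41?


Check whether y^2 = x^3 + 9 x + 20 (mod 41) for (x, y) = (30, 30).
LHS: y^2 = 30^2 mod 41 = 39
RHS: x^3 + 9 x + 20 = 30^3 + 9*30 + 20 mod 41 = 25
LHS != RHS

No, not on the curve


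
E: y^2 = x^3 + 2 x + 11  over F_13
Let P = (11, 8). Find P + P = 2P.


Doubling: s = (3 x1^2 + a) / (2 y1)
s = (3*11^2 + 2) / (2*8) mod 13 = 9
x3 = s^2 - 2 x1 mod 13 = 9^2 - 2*11 = 7
y3 = s (x1 - x3) - y1 mod 13 = 9 * (11 - 7) - 8 = 2

2P = (7, 2)


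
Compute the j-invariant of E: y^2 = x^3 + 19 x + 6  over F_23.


Delta = -16(4 a^3 + 27 b^2) mod 23 = 21
-1728 * (4 a)^3 = -1728 * (4*19)^3 mod 23 = 6
j = 6 * 21^(-1) mod 23 = 20

j = 20 (mod 23)


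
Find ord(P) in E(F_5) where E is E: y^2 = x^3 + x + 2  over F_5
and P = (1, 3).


Compute successive multiples of P until we hit O:
  1P = (1, 3)
  2P = (4, 0)
  3P = (1, 2)
  4P = O

ord(P) = 4


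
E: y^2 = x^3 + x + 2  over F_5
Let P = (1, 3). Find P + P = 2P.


Doubling: s = (3 x1^2 + a) / (2 y1)
s = (3*1^2 + 1) / (2*3) mod 5 = 4
x3 = s^2 - 2 x1 mod 5 = 4^2 - 2*1 = 4
y3 = s (x1 - x3) - y1 mod 5 = 4 * (1 - 4) - 3 = 0

2P = (4, 0)


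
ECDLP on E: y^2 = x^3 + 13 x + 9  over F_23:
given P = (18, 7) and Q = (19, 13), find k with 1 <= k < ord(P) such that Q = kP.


Enumerate multiples of P until we hit Q = (19, 13):
  1P = (18, 7)
  2P = (19, 13)
Match found at i = 2.

k = 2


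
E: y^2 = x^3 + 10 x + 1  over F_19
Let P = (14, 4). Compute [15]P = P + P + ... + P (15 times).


k = 15 = 1111_2 (binary, LSB first: 1111)
Double-and-add from P = (14, 4):
  bit 0 = 1: acc = O + (14, 4) = (14, 4)
  bit 1 = 1: acc = (14, 4) + (8, 17) = (17, 12)
  bit 2 = 1: acc = (17, 12) + (12, 14) = (16, 18)
  bit 3 = 1: acc = (16, 18) + (0, 18) = (3, 1)

15P = (3, 1)


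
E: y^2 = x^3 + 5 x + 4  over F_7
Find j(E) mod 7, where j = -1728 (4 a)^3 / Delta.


Delta = -16(4 a^3 + 27 b^2) mod 7 = 5
-1728 * (4 a)^3 = -1728 * (4*5)^3 mod 7 = 6
j = 6 * 5^(-1) mod 7 = 4

j = 4 (mod 7)


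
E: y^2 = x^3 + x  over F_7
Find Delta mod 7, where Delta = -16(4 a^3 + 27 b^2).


4 a^3 + 27 b^2 = 4*1^3 + 27*0^2 = 4 + 0 = 4
Delta = -16 * (4) = -64
Delta mod 7 = 6

Delta = 6 (mod 7)


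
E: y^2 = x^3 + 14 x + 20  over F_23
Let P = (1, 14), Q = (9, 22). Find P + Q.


P != Q, so use the chord formula.
s = (y2 - y1) / (x2 - x1) = (8) / (8) mod 23 = 1
x3 = s^2 - x1 - x2 mod 23 = 1^2 - 1 - 9 = 14
y3 = s (x1 - x3) - y1 mod 23 = 1 * (1 - 14) - 14 = 19

P + Q = (14, 19)


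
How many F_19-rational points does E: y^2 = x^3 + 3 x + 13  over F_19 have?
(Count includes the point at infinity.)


For each x in F_19, count y with y^2 = x^3 + 3 x + 13 mod 19:
  x = 1: RHS = 17, y in [6, 13]  -> 2 point(s)
  x = 3: RHS = 11, y in [7, 12]  -> 2 point(s)
  x = 5: RHS = 1, y in [1, 18]  -> 2 point(s)
  x = 6: RHS = 0, y in [0]  -> 1 point(s)
  x = 7: RHS = 16, y in [4, 15]  -> 2 point(s)
  x = 8: RHS = 17, y in [6, 13]  -> 2 point(s)
  x = 9: RHS = 9, y in [3, 16]  -> 2 point(s)
  x = 10: RHS = 17, y in [6, 13]  -> 2 point(s)
  x = 11: RHS = 9, y in [3, 16]  -> 2 point(s)
  x = 13: RHS = 7, y in [8, 11]  -> 2 point(s)
  x = 14: RHS = 6, y in [5, 14]  -> 2 point(s)
  x = 18: RHS = 9, y in [3, 16]  -> 2 point(s)
Affine points: 23. Add the point at infinity: total = 24.

#E(F_19) = 24


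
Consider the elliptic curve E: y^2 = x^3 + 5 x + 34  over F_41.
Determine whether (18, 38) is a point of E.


Check whether y^2 = x^3 + 5 x + 34 (mod 41) for (x, y) = (18, 38).
LHS: y^2 = 38^2 mod 41 = 9
RHS: x^3 + 5 x + 34 = 18^3 + 5*18 + 34 mod 41 = 11
LHS != RHS

No, not on the curve


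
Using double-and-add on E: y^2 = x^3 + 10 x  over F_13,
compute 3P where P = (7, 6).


k = 3 = 11_2 (binary, LSB first: 11)
Double-and-add from P = (7, 6):
  bit 0 = 1: acc = O + (7, 6) = (7, 6)
  bit 1 = 1: acc = (7, 6) + (0, 0) = (7, 7)

3P = (7, 7)


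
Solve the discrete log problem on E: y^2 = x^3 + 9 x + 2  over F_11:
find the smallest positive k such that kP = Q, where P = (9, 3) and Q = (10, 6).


Enumerate multiples of P until we hit Q = (10, 6):
  1P = (9, 3)
  2P = (8, 6)
  3P = (3, 1)
  4P = (4, 6)
  5P = (1, 1)
  6P = (10, 5)
  7P = (7, 1)
  8P = (7, 10)
  9P = (10, 6)
Match found at i = 9.

k = 9


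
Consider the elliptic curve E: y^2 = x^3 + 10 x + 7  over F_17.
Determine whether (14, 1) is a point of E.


Check whether y^2 = x^3 + 10 x + 7 (mod 17) for (x, y) = (14, 1).
LHS: y^2 = 1^2 mod 17 = 1
RHS: x^3 + 10 x + 7 = 14^3 + 10*14 + 7 mod 17 = 1
LHS = RHS

Yes, on the curve


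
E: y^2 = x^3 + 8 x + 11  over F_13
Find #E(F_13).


For each x in F_13, count y with y^2 = x^3 + 8 x + 11 mod 13:
  x = 2: RHS = 9, y in [3, 10]  -> 2 point(s)
  x = 3: RHS = 10, y in [6, 7]  -> 2 point(s)
  x = 4: RHS = 3, y in [4, 9]  -> 2 point(s)
  x = 10: RHS = 12, y in [5, 8]  -> 2 point(s)
  x = 11: RHS = 0, y in [0]  -> 1 point(s)
Affine points: 9. Add the point at infinity: total = 10.

#E(F_13) = 10


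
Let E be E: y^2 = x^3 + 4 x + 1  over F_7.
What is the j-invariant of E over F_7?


Delta = -16(4 a^3 + 27 b^2) mod 7 = 1
-1728 * (4 a)^3 = -1728 * (4*4)^3 mod 7 = 1
j = 1 * 1^(-1) mod 7 = 1

j = 1 (mod 7)


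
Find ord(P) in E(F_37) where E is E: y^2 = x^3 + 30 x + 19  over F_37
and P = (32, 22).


Compute successive multiples of P until we hit O:
  1P = (32, 22)
  2P = (13, 4)
  3P = (30, 13)
  4P = (23, 0)
  5P = (30, 24)
  6P = (13, 33)
  7P = (32, 15)
  8P = O

ord(P) = 8


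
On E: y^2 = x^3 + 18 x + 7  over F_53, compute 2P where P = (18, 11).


Doubling: s = (3 x1^2 + a) / (2 y1)
s = (3*18^2 + 18) / (2*11) mod 53 = 45
x3 = s^2 - 2 x1 mod 53 = 45^2 - 2*18 = 28
y3 = s (x1 - x3) - y1 mod 53 = 45 * (18 - 28) - 11 = 16

2P = (28, 16)


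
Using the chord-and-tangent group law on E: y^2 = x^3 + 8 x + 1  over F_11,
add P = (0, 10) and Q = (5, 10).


P != Q, so use the chord formula.
s = (y2 - y1) / (x2 - x1) = (0) / (5) mod 11 = 0
x3 = s^2 - x1 - x2 mod 11 = 0^2 - 0 - 5 = 6
y3 = s (x1 - x3) - y1 mod 11 = 0 * (0 - 6) - 10 = 1

P + Q = (6, 1)


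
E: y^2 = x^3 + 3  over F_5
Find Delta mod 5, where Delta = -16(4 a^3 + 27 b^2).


4 a^3 + 27 b^2 = 4*0^3 + 27*3^2 = 0 + 243 = 243
Delta = -16 * (243) = -3888
Delta mod 5 = 2

Delta = 2 (mod 5)


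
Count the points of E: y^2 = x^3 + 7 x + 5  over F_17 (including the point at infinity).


For each x in F_17, count y with y^2 = x^3 + 7 x + 5 mod 17:
  x = 1: RHS = 13, y in [8, 9]  -> 2 point(s)
  x = 3: RHS = 2, y in [6, 11]  -> 2 point(s)
  x = 6: RHS = 8, y in [5, 12]  -> 2 point(s)
  x = 9: RHS = 15, y in [7, 10]  -> 2 point(s)
  x = 10: RHS = 4, y in [2, 15]  -> 2 point(s)
  x = 11: RHS = 2, y in [6, 11]  -> 2 point(s)
  x = 12: RHS = 15, y in [7, 10]  -> 2 point(s)
  x = 13: RHS = 15, y in [7, 10]  -> 2 point(s)
  x = 14: RHS = 8, y in [5, 12]  -> 2 point(s)
  x = 15: RHS = 0, y in [0]  -> 1 point(s)
Affine points: 19. Add the point at infinity: total = 20.

#E(F_17) = 20


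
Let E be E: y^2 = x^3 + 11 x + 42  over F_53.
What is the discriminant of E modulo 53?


4 a^3 + 27 b^2 = 4*11^3 + 27*42^2 = 5324 + 47628 = 52952
Delta = -16 * (52952) = -847232
Delta mod 53 = 26

Delta = 26 (mod 53)


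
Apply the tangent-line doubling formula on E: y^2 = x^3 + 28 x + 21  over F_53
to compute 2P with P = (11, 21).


Doubling: s = (3 x1^2 + a) / (2 y1)
s = (3*11^2 + 28) / (2*21) mod 53 = 3
x3 = s^2 - 2 x1 mod 53 = 3^2 - 2*11 = 40
y3 = s (x1 - x3) - y1 mod 53 = 3 * (11 - 40) - 21 = 51

2P = (40, 51)


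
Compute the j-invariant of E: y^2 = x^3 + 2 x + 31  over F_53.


Delta = -16(4 a^3 + 27 b^2) mod 53 = 15
-1728 * (4 a)^3 = -1728 * (4*2)^3 mod 53 = 46
j = 46 * 15^(-1) mod 53 = 49

j = 49 (mod 53)


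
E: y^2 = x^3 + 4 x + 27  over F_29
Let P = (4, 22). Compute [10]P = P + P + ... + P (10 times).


k = 10 = 1010_2 (binary, LSB first: 0101)
Double-and-add from P = (4, 22):
  bit 0 = 0: acc unchanged = O
  bit 1 = 1: acc = O + (20, 25) = (20, 25)
  bit 2 = 0: acc unchanged = (20, 25)
  bit 3 = 1: acc = (20, 25) + (21, 18) = (8, 7)

10P = (8, 7)


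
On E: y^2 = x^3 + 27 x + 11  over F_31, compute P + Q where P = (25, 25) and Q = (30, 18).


P != Q, so use the chord formula.
s = (y2 - y1) / (x2 - x1) = (24) / (5) mod 31 = 11
x3 = s^2 - x1 - x2 mod 31 = 11^2 - 25 - 30 = 4
y3 = s (x1 - x3) - y1 mod 31 = 11 * (25 - 4) - 25 = 20

P + Q = (4, 20)


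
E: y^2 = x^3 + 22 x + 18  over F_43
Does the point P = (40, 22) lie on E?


Check whether y^2 = x^3 + 22 x + 18 (mod 43) for (x, y) = (40, 22).
LHS: y^2 = 22^2 mod 43 = 11
RHS: x^3 + 22 x + 18 = 40^3 + 22*40 + 18 mod 43 = 11
LHS = RHS

Yes, on the curve


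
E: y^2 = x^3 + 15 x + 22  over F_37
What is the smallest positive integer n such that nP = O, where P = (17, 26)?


Compute successive multiples of P until we hit O:
  1P = (17, 26)
  2P = (15, 25)
  3P = (33, 3)
  4P = (8, 5)
  5P = (1, 36)
  6P = (35, 13)
  7P = (32, 28)
  8P = (14, 4)
  ... (continuing to 20P)
  20P = O

ord(P) = 20


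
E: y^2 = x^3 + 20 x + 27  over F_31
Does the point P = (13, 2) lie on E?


Check whether y^2 = x^3 + 20 x + 27 (mod 31) for (x, y) = (13, 2).
LHS: y^2 = 2^2 mod 31 = 4
RHS: x^3 + 20 x + 27 = 13^3 + 20*13 + 27 mod 31 = 4
LHS = RHS

Yes, on the curve


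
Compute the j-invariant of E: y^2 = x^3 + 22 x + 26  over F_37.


Delta = -16(4 a^3 + 27 b^2) mod 37 = 3
-1728 * (4 a)^3 = -1728 * (4*22)^3 mod 37 = 29
j = 29 * 3^(-1) mod 37 = 22

j = 22 (mod 37)


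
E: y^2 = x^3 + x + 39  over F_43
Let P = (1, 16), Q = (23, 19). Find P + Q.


P != Q, so use the chord formula.
s = (y2 - y1) / (x2 - x1) = (3) / (22) mod 43 = 6
x3 = s^2 - x1 - x2 mod 43 = 6^2 - 1 - 23 = 12
y3 = s (x1 - x3) - y1 mod 43 = 6 * (1 - 12) - 16 = 4

P + Q = (12, 4)


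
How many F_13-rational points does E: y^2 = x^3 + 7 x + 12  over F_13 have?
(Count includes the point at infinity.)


For each x in F_13, count y with y^2 = x^3 + 7 x + 12 mod 13:
  x = 0: RHS = 12, y in [5, 8]  -> 2 point(s)
  x = 4: RHS = 0, y in [0]  -> 1 point(s)
  x = 5: RHS = 3, y in [4, 9]  -> 2 point(s)
  x = 6: RHS = 10, y in [6, 7]  -> 2 point(s)
  x = 7: RHS = 1, y in [1, 12]  -> 2 point(s)
  x = 10: RHS = 3, y in [4, 9]  -> 2 point(s)
  x = 11: RHS = 3, y in [4, 9]  -> 2 point(s)
  x = 12: RHS = 4, y in [2, 11]  -> 2 point(s)
Affine points: 15. Add the point at infinity: total = 16.

#E(F_13) = 16


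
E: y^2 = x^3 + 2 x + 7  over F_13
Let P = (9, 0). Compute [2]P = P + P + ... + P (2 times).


k = 2 = 10_2 (binary, LSB first: 01)
Double-and-add from P = (9, 0):
  bit 0 = 0: acc unchanged = O
  bit 1 = 1: acc = O + O = O

2P = O


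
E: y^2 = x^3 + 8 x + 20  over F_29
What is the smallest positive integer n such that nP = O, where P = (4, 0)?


Compute successive multiples of P until we hit O:
  1P = (4, 0)
  2P = O

ord(P) = 2


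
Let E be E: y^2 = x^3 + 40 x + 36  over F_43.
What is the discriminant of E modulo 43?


4 a^3 + 27 b^2 = 4*40^3 + 27*36^2 = 256000 + 34992 = 290992
Delta = -16 * (290992) = -4655872
Delta mod 43 = 39

Delta = 39 (mod 43)


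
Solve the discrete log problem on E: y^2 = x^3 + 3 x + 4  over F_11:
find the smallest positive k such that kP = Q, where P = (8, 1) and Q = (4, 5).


Enumerate multiples of P until we hit Q = (4, 5):
  1P = (8, 1)
  2P = (0, 9)
  3P = (4, 6)
  4P = (4, 5)
Match found at i = 4.

k = 4


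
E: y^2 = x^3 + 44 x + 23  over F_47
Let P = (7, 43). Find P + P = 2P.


Doubling: s = (3 x1^2 + a) / (2 y1)
s = (3*7^2 + 44) / (2*43) mod 47 = 29
x3 = s^2 - 2 x1 mod 47 = 29^2 - 2*7 = 28
y3 = s (x1 - x3) - y1 mod 47 = 29 * (7 - 28) - 43 = 6

2P = (28, 6)


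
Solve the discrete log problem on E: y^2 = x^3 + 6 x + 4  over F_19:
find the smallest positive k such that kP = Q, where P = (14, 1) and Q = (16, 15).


Enumerate multiples of P until we hit Q = (16, 15):
  1P = (14, 1)
  2P = (2, 10)
  3P = (0, 17)
  4P = (16, 4)
  5P = (15, 7)
  6P = (7, 3)
  7P = (7, 16)
  8P = (15, 12)
  9P = (16, 15)
Match found at i = 9.

k = 9


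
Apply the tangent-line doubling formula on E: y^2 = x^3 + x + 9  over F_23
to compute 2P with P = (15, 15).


Doubling: s = (3 x1^2 + a) / (2 y1)
s = (3*15^2 + 1) / (2*15) mod 23 = 21
x3 = s^2 - 2 x1 mod 23 = 21^2 - 2*15 = 20
y3 = s (x1 - x3) - y1 mod 23 = 21 * (15 - 20) - 15 = 18

2P = (20, 18)


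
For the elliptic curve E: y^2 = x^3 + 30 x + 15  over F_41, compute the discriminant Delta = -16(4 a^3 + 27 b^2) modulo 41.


4 a^3 + 27 b^2 = 4*30^3 + 27*15^2 = 108000 + 6075 = 114075
Delta = -16 * (114075) = -1825200
Delta mod 41 = 38

Delta = 38 (mod 41)


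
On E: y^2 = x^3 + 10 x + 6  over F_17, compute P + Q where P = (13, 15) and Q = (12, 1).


P != Q, so use the chord formula.
s = (y2 - y1) / (x2 - x1) = (3) / (16) mod 17 = 14
x3 = s^2 - x1 - x2 mod 17 = 14^2 - 13 - 12 = 1
y3 = s (x1 - x3) - y1 mod 17 = 14 * (13 - 1) - 15 = 0

P + Q = (1, 0)


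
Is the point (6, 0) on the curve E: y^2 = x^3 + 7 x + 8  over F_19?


Check whether y^2 = x^3 + 7 x + 8 (mod 19) for (x, y) = (6, 0).
LHS: y^2 = 0^2 mod 19 = 0
RHS: x^3 + 7 x + 8 = 6^3 + 7*6 + 8 mod 19 = 0
LHS = RHS

Yes, on the curve


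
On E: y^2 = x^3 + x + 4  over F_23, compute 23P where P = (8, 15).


k = 23 = 10111_2 (binary, LSB first: 11101)
Double-and-add from P = (8, 15):
  bit 0 = 1: acc = O + (8, 15) = (8, 15)
  bit 1 = 1: acc = (8, 15) + (11, 14) = (22, 5)
  bit 2 = 1: acc = (22, 5) + (9, 12) = (1, 12)
  bit 3 = 0: acc unchanged = (1, 12)
  bit 4 = 1: acc = (1, 12) + (7, 20) = (4, 7)

23P = (4, 7)


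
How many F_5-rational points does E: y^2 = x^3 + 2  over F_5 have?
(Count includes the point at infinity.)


For each x in F_5, count y with y^2 = x^3 + 0 x + 2 mod 5:
  x = 2: RHS = 0, y in [0]  -> 1 point(s)
  x = 3: RHS = 4, y in [2, 3]  -> 2 point(s)
  x = 4: RHS = 1, y in [1, 4]  -> 2 point(s)
Affine points: 5. Add the point at infinity: total = 6.

#E(F_5) = 6


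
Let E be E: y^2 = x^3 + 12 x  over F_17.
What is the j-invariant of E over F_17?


Delta = -16(4 a^3 + 27 b^2) mod 17 = 10
-1728 * (4 a)^3 = -1728 * (4*12)^3 mod 17 = 8
j = 8 * 10^(-1) mod 17 = 11

j = 11 (mod 17)


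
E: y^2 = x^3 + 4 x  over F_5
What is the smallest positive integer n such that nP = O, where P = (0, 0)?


Compute successive multiples of P until we hit O:
  1P = (0, 0)
  2P = O

ord(P) = 2


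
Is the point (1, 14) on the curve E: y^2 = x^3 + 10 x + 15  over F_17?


Check whether y^2 = x^3 + 10 x + 15 (mod 17) for (x, y) = (1, 14).
LHS: y^2 = 14^2 mod 17 = 9
RHS: x^3 + 10 x + 15 = 1^3 + 10*1 + 15 mod 17 = 9
LHS = RHS

Yes, on the curve


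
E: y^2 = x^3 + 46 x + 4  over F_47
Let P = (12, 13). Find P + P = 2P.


Doubling: s = (3 x1^2 + a) / (2 y1)
s = (3*12^2 + 46) / (2*13) mod 47 = 22
x3 = s^2 - 2 x1 mod 47 = 22^2 - 2*12 = 37
y3 = s (x1 - x3) - y1 mod 47 = 22 * (12 - 37) - 13 = 1

2P = (37, 1)


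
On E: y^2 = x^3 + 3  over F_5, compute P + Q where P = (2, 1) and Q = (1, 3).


P != Q, so use the chord formula.
s = (y2 - y1) / (x2 - x1) = (2) / (4) mod 5 = 3
x3 = s^2 - x1 - x2 mod 5 = 3^2 - 2 - 1 = 1
y3 = s (x1 - x3) - y1 mod 5 = 3 * (2 - 1) - 1 = 2

P + Q = (1, 2)


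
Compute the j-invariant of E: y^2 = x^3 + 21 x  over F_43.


Delta = -16(4 a^3 + 27 b^2) mod 43 = 8
-1728 * (4 a)^3 = -1728 * (4*21)^3 mod 43 = 21
j = 21 * 8^(-1) mod 43 = 8

j = 8 (mod 43)


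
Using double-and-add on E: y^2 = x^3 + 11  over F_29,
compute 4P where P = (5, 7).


k = 4 = 100_2 (binary, LSB first: 001)
Double-and-add from P = (5, 7):
  bit 0 = 0: acc unchanged = O
  bit 1 = 0: acc unchanged = O
  bit 2 = 1: acc = O + (5, 22) = (5, 22)

4P = (5, 22)


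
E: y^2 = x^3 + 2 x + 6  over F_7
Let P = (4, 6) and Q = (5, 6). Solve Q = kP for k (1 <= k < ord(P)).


Enumerate multiples of P until we hit Q = (5, 6):
  1P = (4, 6)
  2P = (1, 3)
  3P = (3, 2)
  4P = (2, 2)
  5P = (5, 6)
Match found at i = 5.

k = 5


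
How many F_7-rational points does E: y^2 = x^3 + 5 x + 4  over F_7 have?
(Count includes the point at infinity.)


For each x in F_7, count y with y^2 = x^3 + 5 x + 4 mod 7:
  x = 0: RHS = 4, y in [2, 5]  -> 2 point(s)
  x = 2: RHS = 1, y in [1, 6]  -> 2 point(s)
  x = 3: RHS = 4, y in [2, 5]  -> 2 point(s)
  x = 4: RHS = 4, y in [2, 5]  -> 2 point(s)
  x = 5: RHS = 0, y in [0]  -> 1 point(s)
Affine points: 9. Add the point at infinity: total = 10.

#E(F_7) = 10


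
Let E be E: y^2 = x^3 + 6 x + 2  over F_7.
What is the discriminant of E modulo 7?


4 a^3 + 27 b^2 = 4*6^3 + 27*2^2 = 864 + 108 = 972
Delta = -16 * (972) = -15552
Delta mod 7 = 2

Delta = 2 (mod 7)


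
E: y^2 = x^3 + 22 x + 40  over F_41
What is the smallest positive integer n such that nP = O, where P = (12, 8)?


Compute successive multiples of P until we hit O:
  1P = (12, 8)
  2P = (22, 26)
  3P = (25, 26)
  4P = (36, 25)
  5P = (35, 15)
  6P = (33, 7)
  7P = (0, 9)
  8P = (31, 38)
  ... (continuing to 37P)
  37P = O

ord(P) = 37


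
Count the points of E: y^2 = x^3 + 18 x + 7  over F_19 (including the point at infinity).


For each x in F_19, count y with y^2 = x^3 + 18 x + 7 mod 19:
  x = 0: RHS = 7, y in [8, 11]  -> 2 point(s)
  x = 1: RHS = 7, y in [8, 11]  -> 2 point(s)
  x = 7: RHS = 1, y in [1, 18]  -> 2 point(s)
  x = 8: RHS = 17, y in [6, 13]  -> 2 point(s)
  x = 9: RHS = 5, y in [9, 10]  -> 2 point(s)
  x = 10: RHS = 9, y in [3, 16]  -> 2 point(s)
  x = 11: RHS = 16, y in [4, 15]  -> 2 point(s)
  x = 13: RHS = 6, y in [5, 14]  -> 2 point(s)
  x = 14: RHS = 1, y in [1, 18]  -> 2 point(s)
  x = 15: RHS = 4, y in [2, 17]  -> 2 point(s)
  x = 17: RHS = 1, y in [1, 18]  -> 2 point(s)
  x = 18: RHS = 7, y in [8, 11]  -> 2 point(s)
Affine points: 24. Add the point at infinity: total = 25.

#E(F_19) = 25


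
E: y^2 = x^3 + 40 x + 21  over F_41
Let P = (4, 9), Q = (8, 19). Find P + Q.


P != Q, so use the chord formula.
s = (y2 - y1) / (x2 - x1) = (10) / (4) mod 41 = 23
x3 = s^2 - x1 - x2 mod 41 = 23^2 - 4 - 8 = 25
y3 = s (x1 - x3) - y1 mod 41 = 23 * (4 - 25) - 9 = 0

P + Q = (25, 0)


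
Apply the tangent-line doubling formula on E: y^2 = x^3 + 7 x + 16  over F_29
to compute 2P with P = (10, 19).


Doubling: s = (3 x1^2 + a) / (2 y1)
s = (3*10^2 + 7) / (2*19) mod 29 = 18
x3 = s^2 - 2 x1 mod 29 = 18^2 - 2*10 = 14
y3 = s (x1 - x3) - y1 mod 29 = 18 * (10 - 14) - 19 = 25

2P = (14, 25)


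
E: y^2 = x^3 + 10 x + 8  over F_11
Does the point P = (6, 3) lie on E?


Check whether y^2 = x^3 + 10 x + 8 (mod 11) for (x, y) = (6, 3).
LHS: y^2 = 3^2 mod 11 = 9
RHS: x^3 + 10 x + 8 = 6^3 + 10*6 + 8 mod 11 = 9
LHS = RHS

Yes, on the curve


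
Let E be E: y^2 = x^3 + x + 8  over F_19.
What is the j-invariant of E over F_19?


Delta = -16(4 a^3 + 27 b^2) mod 19 = 9
-1728 * (4 a)^3 = -1728 * (4*1)^3 mod 19 = 7
j = 7 * 9^(-1) mod 19 = 5

j = 5 (mod 19)


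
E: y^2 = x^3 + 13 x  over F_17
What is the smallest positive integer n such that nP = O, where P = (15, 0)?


Compute successive multiples of P until we hit O:
  1P = (15, 0)
  2P = O

ord(P) = 2


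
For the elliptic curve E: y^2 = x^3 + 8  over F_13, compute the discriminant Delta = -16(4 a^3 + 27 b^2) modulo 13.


4 a^3 + 27 b^2 = 4*0^3 + 27*8^2 = 0 + 1728 = 1728
Delta = -16 * (1728) = -27648
Delta mod 13 = 3

Delta = 3 (mod 13)


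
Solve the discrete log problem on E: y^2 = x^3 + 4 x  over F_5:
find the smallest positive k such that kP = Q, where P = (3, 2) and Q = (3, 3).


Enumerate multiples of P until we hit Q = (3, 3):
  1P = (3, 2)
  2P = (0, 0)
  3P = (3, 3)
Match found at i = 3.

k = 3


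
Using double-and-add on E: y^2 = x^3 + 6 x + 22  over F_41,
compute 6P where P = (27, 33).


k = 6 = 110_2 (binary, LSB first: 011)
Double-and-add from P = (27, 33):
  bit 0 = 0: acc unchanged = O
  bit 1 = 1: acc = O + (27, 8) = (27, 8)
  bit 2 = 1: acc = (27, 8) + (27, 33) = O

6P = O


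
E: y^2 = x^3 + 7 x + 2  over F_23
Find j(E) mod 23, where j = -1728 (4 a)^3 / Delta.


Delta = -16(4 a^3 + 27 b^2) mod 23 = 10
-1728 * (4 a)^3 = -1728 * (4*7)^3 mod 23 = 16
j = 16 * 10^(-1) mod 23 = 20

j = 20 (mod 23)


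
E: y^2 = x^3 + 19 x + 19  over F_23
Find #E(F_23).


For each x in F_23, count y with y^2 = x^3 + 19 x + 19 mod 23:
  x = 1: RHS = 16, y in [4, 19]  -> 2 point(s)
  x = 5: RHS = 9, y in [3, 20]  -> 2 point(s)
  x = 6: RHS = 4, y in [2, 21]  -> 2 point(s)
  x = 7: RHS = 12, y in [9, 14]  -> 2 point(s)
  x = 8: RHS = 16, y in [4, 19]  -> 2 point(s)
  x = 10: RHS = 13, y in [6, 17]  -> 2 point(s)
  x = 11: RHS = 18, y in [8, 15]  -> 2 point(s)
  x = 13: RHS = 2, y in [5, 18]  -> 2 point(s)
  x = 14: RHS = 16, y in [4, 19]  -> 2 point(s)
  x = 16: RHS = 3, y in [7, 16]  -> 2 point(s)
  x = 18: RHS = 6, y in [11, 12]  -> 2 point(s)
  x = 20: RHS = 4, y in [2, 21]  -> 2 point(s)
Affine points: 24. Add the point at infinity: total = 25.

#E(F_23) = 25


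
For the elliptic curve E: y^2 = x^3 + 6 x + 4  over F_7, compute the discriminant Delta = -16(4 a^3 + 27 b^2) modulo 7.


4 a^3 + 27 b^2 = 4*6^3 + 27*4^2 = 864 + 432 = 1296
Delta = -16 * (1296) = -20736
Delta mod 7 = 5

Delta = 5 (mod 7)


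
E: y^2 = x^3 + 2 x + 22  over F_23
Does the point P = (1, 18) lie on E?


Check whether y^2 = x^3 + 2 x + 22 (mod 23) for (x, y) = (1, 18).
LHS: y^2 = 18^2 mod 23 = 2
RHS: x^3 + 2 x + 22 = 1^3 + 2*1 + 22 mod 23 = 2
LHS = RHS

Yes, on the curve


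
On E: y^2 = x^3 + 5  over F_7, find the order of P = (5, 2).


Compute successive multiples of P until we hit O:
  1P = (5, 2)
  2P = (6, 2)
  3P = (3, 5)
  4P = (3, 2)
  5P = (6, 5)
  6P = (5, 5)
  7P = O

ord(P) = 7


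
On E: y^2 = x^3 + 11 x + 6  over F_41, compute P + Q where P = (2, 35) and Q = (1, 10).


P != Q, so use the chord formula.
s = (y2 - y1) / (x2 - x1) = (16) / (40) mod 41 = 25
x3 = s^2 - x1 - x2 mod 41 = 25^2 - 2 - 1 = 7
y3 = s (x1 - x3) - y1 mod 41 = 25 * (2 - 7) - 35 = 4

P + Q = (7, 4)


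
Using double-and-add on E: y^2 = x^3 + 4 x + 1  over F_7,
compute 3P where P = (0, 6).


k = 3 = 11_2 (binary, LSB first: 11)
Double-and-add from P = (0, 6):
  bit 0 = 1: acc = O + (0, 6) = (0, 6)
  bit 1 = 1: acc = (0, 6) + (4, 2) = (4, 5)

3P = (4, 5)


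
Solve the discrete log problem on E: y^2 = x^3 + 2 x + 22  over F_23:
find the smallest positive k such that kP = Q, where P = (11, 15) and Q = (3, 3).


Enumerate multiples of P until we hit Q = (3, 3):
  1P = (11, 15)
  2P = (4, 5)
  3P = (3, 3)
Match found at i = 3.

k = 3


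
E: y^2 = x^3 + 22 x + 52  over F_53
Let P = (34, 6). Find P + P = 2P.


Doubling: s = (3 x1^2 + a) / (2 y1)
s = (3*34^2 + 22) / (2*6) mod 53 = 17
x3 = s^2 - 2 x1 mod 53 = 17^2 - 2*34 = 9
y3 = s (x1 - x3) - y1 mod 53 = 17 * (34 - 9) - 6 = 48

2P = (9, 48)


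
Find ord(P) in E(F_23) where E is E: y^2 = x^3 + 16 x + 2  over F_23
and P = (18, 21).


Compute successive multiples of P until we hit O:
  1P = (18, 21)
  2P = (0, 18)
  3P = (21, 13)
  4P = (9, 1)
  5P = (14, 16)
  6P = (17, 9)
  7P = (17, 14)
  8P = (14, 7)
  ... (continuing to 13P)
  13P = O

ord(P) = 13


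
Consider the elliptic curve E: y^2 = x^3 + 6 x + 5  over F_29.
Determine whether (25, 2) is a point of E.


Check whether y^2 = x^3 + 6 x + 5 (mod 29) for (x, y) = (25, 2).
LHS: y^2 = 2^2 mod 29 = 4
RHS: x^3 + 6 x + 5 = 25^3 + 6*25 + 5 mod 29 = 4
LHS = RHS

Yes, on the curve


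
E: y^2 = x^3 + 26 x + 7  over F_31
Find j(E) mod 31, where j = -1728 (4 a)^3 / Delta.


Delta = -16(4 a^3 + 27 b^2) mod 31 = 7
-1728 * (4 a)^3 = -1728 * (4*26)^3 mod 31 = 15
j = 15 * 7^(-1) mod 31 = 11

j = 11 (mod 31)


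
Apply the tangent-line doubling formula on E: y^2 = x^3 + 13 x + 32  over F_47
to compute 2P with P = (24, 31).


Doubling: s = (3 x1^2 + a) / (2 y1)
s = (3*24^2 + 13) / (2*31) mod 47 = 44
x3 = s^2 - 2 x1 mod 47 = 44^2 - 2*24 = 8
y3 = s (x1 - x3) - y1 mod 47 = 44 * (24 - 8) - 31 = 15

2P = (8, 15)


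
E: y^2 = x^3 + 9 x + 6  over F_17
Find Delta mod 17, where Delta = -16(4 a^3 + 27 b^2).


4 a^3 + 27 b^2 = 4*9^3 + 27*6^2 = 2916 + 972 = 3888
Delta = -16 * (3888) = -62208
Delta mod 17 = 12

Delta = 12 (mod 17)


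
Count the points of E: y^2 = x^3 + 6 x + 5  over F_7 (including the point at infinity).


For each x in F_7, count y with y^2 = x^3 + 6 x + 5 mod 7:
  x = 2: RHS = 4, y in [2, 5]  -> 2 point(s)
  x = 3: RHS = 1, y in [1, 6]  -> 2 point(s)
  x = 4: RHS = 2, y in [3, 4]  -> 2 point(s)
Affine points: 6. Add the point at infinity: total = 7.

#E(F_7) = 7


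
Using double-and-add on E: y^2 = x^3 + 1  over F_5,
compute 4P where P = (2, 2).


k = 4 = 100_2 (binary, LSB first: 001)
Double-and-add from P = (2, 2):
  bit 0 = 0: acc unchanged = O
  bit 1 = 0: acc unchanged = O
  bit 2 = 1: acc = O + (0, 1) = (0, 1)

4P = (0, 1)


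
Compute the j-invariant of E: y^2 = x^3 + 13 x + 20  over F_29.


Delta = -16(4 a^3 + 27 b^2) mod 29 = 24
-1728 * (4 a)^3 = -1728 * (4*13)^3 mod 29 = 18
j = 18 * 24^(-1) mod 29 = 8

j = 8 (mod 29)


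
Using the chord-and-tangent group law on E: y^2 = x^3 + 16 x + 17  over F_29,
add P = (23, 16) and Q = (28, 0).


P != Q, so use the chord formula.
s = (y2 - y1) / (x2 - x1) = (13) / (5) mod 29 = 20
x3 = s^2 - x1 - x2 mod 29 = 20^2 - 23 - 28 = 1
y3 = s (x1 - x3) - y1 mod 29 = 20 * (23 - 1) - 16 = 18

P + Q = (1, 18)


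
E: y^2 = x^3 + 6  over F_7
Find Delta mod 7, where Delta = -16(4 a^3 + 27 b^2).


4 a^3 + 27 b^2 = 4*0^3 + 27*6^2 = 0 + 972 = 972
Delta = -16 * (972) = -15552
Delta mod 7 = 2

Delta = 2 (mod 7)


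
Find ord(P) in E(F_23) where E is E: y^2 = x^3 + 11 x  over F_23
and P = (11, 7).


Compute successive multiples of P until we hit O:
  1P = (11, 7)
  2P = (4, 19)
  3P = (10, 11)
  4P = (18, 21)
  5P = (21, 19)
  6P = (9, 0)
  7P = (21, 4)
  8P = (18, 2)
  ... (continuing to 12P)
  12P = O

ord(P) = 12


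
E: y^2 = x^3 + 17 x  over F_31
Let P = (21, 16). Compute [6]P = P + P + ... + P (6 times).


k = 6 = 110_2 (binary, LSB first: 011)
Double-and-add from P = (21, 16):
  bit 0 = 0: acc unchanged = O
  bit 1 = 1: acc = O + (7, 20) = (7, 20)
  bit 2 = 1: acc = (7, 20) + (18, 0) = (7, 11)

6P = (7, 11)


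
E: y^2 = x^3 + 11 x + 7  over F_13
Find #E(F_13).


For each x in F_13, count y with y^2 = x^3 + 11 x + 7 mod 13:
  x = 6: RHS = 3, y in [4, 9]  -> 2 point(s)
  x = 8: RHS = 9, y in [3, 10]  -> 2 point(s)
  x = 9: RHS = 3, y in [4, 9]  -> 2 point(s)
  x = 10: RHS = 12, y in [5, 8]  -> 2 point(s)
  x = 11: RHS = 3, y in [4, 9]  -> 2 point(s)
Affine points: 10. Add the point at infinity: total = 11.

#E(F_13) = 11


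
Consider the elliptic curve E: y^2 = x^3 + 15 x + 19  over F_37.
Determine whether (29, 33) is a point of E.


Check whether y^2 = x^3 + 15 x + 19 (mod 37) for (x, y) = (29, 33).
LHS: y^2 = 33^2 mod 37 = 16
RHS: x^3 + 15 x + 19 = 29^3 + 15*29 + 19 mod 37 = 16
LHS = RHS

Yes, on the curve


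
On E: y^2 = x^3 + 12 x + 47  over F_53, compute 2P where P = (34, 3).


Doubling: s = (3 x1^2 + a) / (2 y1)
s = (3*34^2 + 12) / (2*3) mod 53 = 50
x3 = s^2 - 2 x1 mod 53 = 50^2 - 2*34 = 47
y3 = s (x1 - x3) - y1 mod 53 = 50 * (34 - 47) - 3 = 36

2P = (47, 36)


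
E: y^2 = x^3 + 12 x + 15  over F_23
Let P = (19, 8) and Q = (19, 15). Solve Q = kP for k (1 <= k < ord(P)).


Enumerate multiples of P until we hit Q = (19, 15):
  1P = (19, 8)
  2P = (12, 1)
  3P = (16, 18)
  4P = (17, 16)
  5P = (3, 20)
  6P = (3, 3)
  7P = (17, 7)
  8P = (16, 5)
  9P = (12, 22)
  10P = (19, 15)
Match found at i = 10.

k = 10


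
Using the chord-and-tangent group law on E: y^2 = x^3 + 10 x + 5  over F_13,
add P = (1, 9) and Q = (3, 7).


P != Q, so use the chord formula.
s = (y2 - y1) / (x2 - x1) = (11) / (2) mod 13 = 12
x3 = s^2 - x1 - x2 mod 13 = 12^2 - 1 - 3 = 10
y3 = s (x1 - x3) - y1 mod 13 = 12 * (1 - 10) - 9 = 0

P + Q = (10, 0)


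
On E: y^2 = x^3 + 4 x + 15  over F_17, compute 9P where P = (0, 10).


k = 9 = 1001_2 (binary, LSB first: 1001)
Double-and-add from P = (0, 10):
  bit 0 = 1: acc = O + (0, 10) = (0, 10)
  bit 1 = 0: acc unchanged = (0, 10)
  bit 2 = 0: acc unchanged = (0, 10)
  bit 3 = 1: acc = (0, 10) + (10, 1) = (9, 10)

9P = (9, 10)


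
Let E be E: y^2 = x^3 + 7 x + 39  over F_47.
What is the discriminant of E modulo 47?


4 a^3 + 27 b^2 = 4*7^3 + 27*39^2 = 1372 + 41067 = 42439
Delta = -16 * (42439) = -679024
Delta mod 47 = 32

Delta = 32 (mod 47)


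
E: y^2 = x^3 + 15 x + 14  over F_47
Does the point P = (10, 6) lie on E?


Check whether y^2 = x^3 + 15 x + 14 (mod 47) for (x, y) = (10, 6).
LHS: y^2 = 6^2 mod 47 = 36
RHS: x^3 + 15 x + 14 = 10^3 + 15*10 + 14 mod 47 = 36
LHS = RHS

Yes, on the curve


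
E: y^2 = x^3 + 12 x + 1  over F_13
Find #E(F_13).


For each x in F_13, count y with y^2 = x^3 + 12 x + 1 mod 13:
  x = 0: RHS = 1, y in [1, 12]  -> 2 point(s)
  x = 1: RHS = 1, y in [1, 12]  -> 2 point(s)
  x = 3: RHS = 12, y in [5, 8]  -> 2 point(s)
  x = 4: RHS = 9, y in [3, 10]  -> 2 point(s)
  x = 5: RHS = 4, y in [2, 11]  -> 2 point(s)
  x = 6: RHS = 3, y in [4, 9]  -> 2 point(s)
  x = 7: RHS = 12, y in [5, 8]  -> 2 point(s)
  x = 10: RHS = 3, y in [4, 9]  -> 2 point(s)
  x = 12: RHS = 1, y in [1, 12]  -> 2 point(s)
Affine points: 18. Add the point at infinity: total = 19.

#E(F_13) = 19


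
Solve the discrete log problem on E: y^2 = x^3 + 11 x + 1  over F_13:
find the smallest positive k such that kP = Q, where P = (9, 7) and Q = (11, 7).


Enumerate multiples of P until we hit Q = (11, 7):
  1P = (9, 7)
  2P = (5, 8)
  3P = (8, 9)
  4P = (0, 1)
  5P = (3, 10)
  6P = (11, 7)
Match found at i = 6.

k = 6


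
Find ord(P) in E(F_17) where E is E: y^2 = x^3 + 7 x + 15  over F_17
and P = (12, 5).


Compute successive multiples of P until we hit O:
  1P = (12, 5)
  2P = (14, 16)
  3P = (0, 10)
  4P = (6, 1)
  5P = (7, 4)
  6P = (13, 5)
  7P = (9, 12)
  8P = (9, 5)
  ... (continuing to 15P)
  15P = O

ord(P) = 15


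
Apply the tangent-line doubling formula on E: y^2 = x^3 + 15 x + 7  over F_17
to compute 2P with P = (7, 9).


Doubling: s = (3 x1^2 + a) / (2 y1)
s = (3*7^2 + 15) / (2*9) mod 17 = 9
x3 = s^2 - 2 x1 mod 17 = 9^2 - 2*7 = 16
y3 = s (x1 - x3) - y1 mod 17 = 9 * (7 - 16) - 9 = 12

2P = (16, 12)


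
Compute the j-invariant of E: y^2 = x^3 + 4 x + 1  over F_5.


Delta = -16(4 a^3 + 27 b^2) mod 5 = 2
-1728 * (4 a)^3 = -1728 * (4*4)^3 mod 5 = 2
j = 2 * 2^(-1) mod 5 = 1

j = 1 (mod 5)


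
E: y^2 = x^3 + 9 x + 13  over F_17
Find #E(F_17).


For each x in F_17, count y with y^2 = x^3 + 9 x + 13 mod 17:
  x = 0: RHS = 13, y in [8, 9]  -> 2 point(s)
  x = 3: RHS = 16, y in [4, 13]  -> 2 point(s)
  x = 5: RHS = 13, y in [8, 9]  -> 2 point(s)
  x = 8: RHS = 2, y in [6, 11]  -> 2 point(s)
  x = 10: RHS = 15, y in [7, 10]  -> 2 point(s)
  x = 11: RHS = 15, y in [7, 10]  -> 2 point(s)
  x = 12: RHS = 13, y in [8, 9]  -> 2 point(s)
  x = 13: RHS = 15, y in [7, 10]  -> 2 point(s)
  x = 15: RHS = 4, y in [2, 15]  -> 2 point(s)
Affine points: 18. Add the point at infinity: total = 19.

#E(F_17) = 19


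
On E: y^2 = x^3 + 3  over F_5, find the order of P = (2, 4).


Compute successive multiples of P until we hit O:
  1P = (2, 4)
  2P = (2, 1)
  3P = O

ord(P) = 3


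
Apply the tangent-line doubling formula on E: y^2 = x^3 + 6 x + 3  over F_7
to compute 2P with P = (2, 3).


Doubling: s = (3 x1^2 + a) / (2 y1)
s = (3*2^2 + 6) / (2*3) mod 7 = 3
x3 = s^2 - 2 x1 mod 7 = 3^2 - 2*2 = 5
y3 = s (x1 - x3) - y1 mod 7 = 3 * (2 - 5) - 3 = 2

2P = (5, 2)


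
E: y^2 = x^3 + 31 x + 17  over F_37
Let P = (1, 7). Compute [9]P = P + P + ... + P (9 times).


k = 9 = 1001_2 (binary, LSB first: 1001)
Double-and-add from P = (1, 7):
  bit 0 = 1: acc = O + (1, 7) = (1, 7)
  bit 1 = 0: acc unchanged = (1, 7)
  bit 2 = 0: acc unchanged = (1, 7)
  bit 3 = 1: acc = (1, 7) + (35, 24) = (29, 16)

9P = (29, 16)


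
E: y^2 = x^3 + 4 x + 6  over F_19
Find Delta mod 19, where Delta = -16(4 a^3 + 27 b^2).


4 a^3 + 27 b^2 = 4*4^3 + 27*6^2 = 256 + 972 = 1228
Delta = -16 * (1228) = -19648
Delta mod 19 = 17

Delta = 17 (mod 19)


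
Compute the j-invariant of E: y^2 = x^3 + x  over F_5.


Delta = -16(4 a^3 + 27 b^2) mod 5 = 1
-1728 * (4 a)^3 = -1728 * (4*1)^3 mod 5 = 3
j = 3 * 1^(-1) mod 5 = 3

j = 3 (mod 5)


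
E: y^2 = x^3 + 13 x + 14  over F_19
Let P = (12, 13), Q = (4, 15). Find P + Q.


P != Q, so use the chord formula.
s = (y2 - y1) / (x2 - x1) = (2) / (11) mod 19 = 14
x3 = s^2 - x1 - x2 mod 19 = 14^2 - 12 - 4 = 9
y3 = s (x1 - x3) - y1 mod 19 = 14 * (12 - 9) - 13 = 10

P + Q = (9, 10)


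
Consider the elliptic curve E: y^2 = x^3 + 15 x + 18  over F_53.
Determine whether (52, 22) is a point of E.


Check whether y^2 = x^3 + 15 x + 18 (mod 53) for (x, y) = (52, 22).
LHS: y^2 = 22^2 mod 53 = 7
RHS: x^3 + 15 x + 18 = 52^3 + 15*52 + 18 mod 53 = 2
LHS != RHS

No, not on the curve


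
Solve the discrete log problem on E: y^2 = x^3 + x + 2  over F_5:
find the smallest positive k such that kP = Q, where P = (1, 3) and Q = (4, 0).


Enumerate multiples of P until we hit Q = (4, 0):
  1P = (1, 3)
  2P = (4, 0)
Match found at i = 2.

k = 2


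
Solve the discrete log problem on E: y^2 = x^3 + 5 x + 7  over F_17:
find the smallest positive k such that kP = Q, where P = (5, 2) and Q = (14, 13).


Enumerate multiples of P until we hit Q = (14, 13):
  1P = (5, 2)
  2P = (16, 16)
  3P = (9, 13)
  4P = (1, 9)
  5P = (13, 12)
  6P = (8, 7)
  7P = (3, 7)
  8P = (11, 13)
  9P = (2, 12)
  10P = (6, 7)
  11P = (14, 4)
  12P = (14, 13)
Match found at i = 12.

k = 12


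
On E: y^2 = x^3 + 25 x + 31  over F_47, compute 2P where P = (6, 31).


Doubling: s = (3 x1^2 + a) / (2 y1)
s = (3*6^2 + 25) / (2*31) mod 47 = 12
x3 = s^2 - 2 x1 mod 47 = 12^2 - 2*6 = 38
y3 = s (x1 - x3) - y1 mod 47 = 12 * (6 - 38) - 31 = 8

2P = (38, 8)


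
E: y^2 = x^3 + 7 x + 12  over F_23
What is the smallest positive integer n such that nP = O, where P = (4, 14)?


Compute successive multiples of P until we hit O:
  1P = (4, 14)
  2P = (21, 6)
  3P = (10, 1)
  4P = (22, 2)
  5P = (0, 14)
  6P = (19, 9)
  7P = (18, 6)
  8P = (14, 18)
  ... (continuing to 20P)
  20P = O

ord(P) = 20
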